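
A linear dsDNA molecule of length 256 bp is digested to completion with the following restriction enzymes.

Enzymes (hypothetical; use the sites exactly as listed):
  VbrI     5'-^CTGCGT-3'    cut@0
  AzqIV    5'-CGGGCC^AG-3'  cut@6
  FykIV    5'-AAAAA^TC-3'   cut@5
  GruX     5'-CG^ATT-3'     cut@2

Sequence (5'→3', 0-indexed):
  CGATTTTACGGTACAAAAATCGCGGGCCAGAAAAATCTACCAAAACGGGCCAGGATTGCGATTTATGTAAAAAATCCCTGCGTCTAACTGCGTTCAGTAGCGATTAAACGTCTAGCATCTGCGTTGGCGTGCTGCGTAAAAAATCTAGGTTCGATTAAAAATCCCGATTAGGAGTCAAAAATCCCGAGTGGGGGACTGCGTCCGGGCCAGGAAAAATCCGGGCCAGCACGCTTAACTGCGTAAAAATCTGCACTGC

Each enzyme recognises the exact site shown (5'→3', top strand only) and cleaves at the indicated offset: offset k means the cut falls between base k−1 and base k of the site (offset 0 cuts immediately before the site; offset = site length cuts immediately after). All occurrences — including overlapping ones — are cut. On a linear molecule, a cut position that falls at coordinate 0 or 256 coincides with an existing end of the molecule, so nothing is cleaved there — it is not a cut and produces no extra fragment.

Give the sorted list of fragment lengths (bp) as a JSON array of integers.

[2,3,5,7,8,8,8,9,9,10,10,10,11,11,12,13,13,14,14,15,15,16,16,17]

Scan for sites:
  VbrI (CTGCGT, off=0): starts [77, 87, 118, 131, 195, 235] → cuts [77, 87, 118, 131, 195, 235]
  AzqIV (CGGGCCAG, off=6): starts [22, 45, 202, 218] → cuts [28, 51, 208, 224]
  FykIV (AAAAATC, off=5): starts [14, 30, 69, 138, 156, 176, 211, 241] → cuts [19, 35, 74, 143, 161, 181, 216, 246]
  GruX (CGATT, off=2): starts [0, 58, 100, 151, 164] → cuts [2, 60, 102, 153, 166]

All cut coordinates (distinct, sorted): [2, 19, 28, 35, 51, 60, 74, 77, 87, 102, 118, 131, 143, 153, 161, 166, 181, 195, 208, 216, 224, 235, 246]

Fragments:
  [0,2): 2 bp
  [2,19): 17 bp
  [19,28): 9 bp
  [28,35): 7 bp
  [35,51): 16 bp
  [51,60): 9 bp
  [60,74): 14 bp
  [74,77): 3 bp
  [77,87): 10 bp
  [87,102): 15 bp
  [102,118): 16 bp
  [118,131): 13 bp
  [131,143): 12 bp
  [143,153): 10 bp
  [153,161): 8 bp
  [161,166): 5 bp
  [166,181): 15 bp
  [181,195): 14 bp
  [195,208): 13 bp
  [208,216): 8 bp
  [216,224): 8 bp
  [224,235): 11 bp
  [235,246): 11 bp
  [246,256): 10 bp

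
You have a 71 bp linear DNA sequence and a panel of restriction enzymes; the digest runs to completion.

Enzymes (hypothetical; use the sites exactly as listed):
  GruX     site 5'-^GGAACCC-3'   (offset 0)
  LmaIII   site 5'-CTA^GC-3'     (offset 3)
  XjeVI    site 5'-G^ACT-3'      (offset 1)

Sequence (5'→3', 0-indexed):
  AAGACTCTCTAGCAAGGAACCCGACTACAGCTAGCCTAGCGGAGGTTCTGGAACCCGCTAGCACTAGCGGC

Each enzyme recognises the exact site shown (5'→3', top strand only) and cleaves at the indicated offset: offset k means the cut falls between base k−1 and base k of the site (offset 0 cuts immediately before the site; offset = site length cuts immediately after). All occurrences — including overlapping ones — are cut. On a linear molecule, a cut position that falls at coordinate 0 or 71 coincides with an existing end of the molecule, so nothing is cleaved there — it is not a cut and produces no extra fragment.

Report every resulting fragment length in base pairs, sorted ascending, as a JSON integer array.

[3,4,5,5,6,8,8,10,11,11]

Site scan:
  GruX (GGAACCC, off=0): starts [15, 49] → cuts [15, 49]
  LmaIII (CTAGC, off=3): starts [8, 30, 35, 57, 63] → cuts [11, 33, 38, 60, 66]
  XjeVI (GACT, off=1): starts [2, 22] → cuts [3, 23]

Pooled cuts: [3, 11, 15, 23, 33, 38, 49, 60, 66]

Fragments:
  [0,3): 3 bp
  [3,11): 8 bp
  [11,15): 4 bp
  [15,23): 8 bp
  [23,33): 10 bp
  [33,38): 5 bp
  [38,49): 11 bp
  [49,60): 11 bp
  [60,66): 6 bp
  [66,71): 5 bp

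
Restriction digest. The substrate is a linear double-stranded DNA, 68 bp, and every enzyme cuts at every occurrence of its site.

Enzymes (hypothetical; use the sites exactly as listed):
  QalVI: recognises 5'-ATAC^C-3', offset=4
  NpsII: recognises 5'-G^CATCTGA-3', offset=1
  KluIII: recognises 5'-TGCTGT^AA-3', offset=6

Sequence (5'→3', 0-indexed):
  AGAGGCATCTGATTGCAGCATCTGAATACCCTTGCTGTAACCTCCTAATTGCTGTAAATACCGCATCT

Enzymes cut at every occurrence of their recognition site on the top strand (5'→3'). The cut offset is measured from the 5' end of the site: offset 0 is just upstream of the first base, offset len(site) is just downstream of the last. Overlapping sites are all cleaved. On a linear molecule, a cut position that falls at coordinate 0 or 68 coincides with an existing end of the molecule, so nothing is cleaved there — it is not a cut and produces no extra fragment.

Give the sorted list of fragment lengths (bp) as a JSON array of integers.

Scan for sites:
  QalVI ATACC/4: at [25, 57] ⇒ [29, 61]
  NpsII GCATCTGA/1: at [4, 17] ⇒ [5, 18]
  KluIII TGCTGTAA/6: at [32, 49] ⇒ [38, 55]

Pooled cuts: [5, 18, 29, 38, 55, 61]

Fragment lengths:
  [0,5): 5 bp
  [5,18): 13 bp
  [18,29): 11 bp
  [29,38): 9 bp
  [38,55): 17 bp
  [55,61): 6 bp
  [61,68): 7 bp

[5,6,7,9,11,13,17]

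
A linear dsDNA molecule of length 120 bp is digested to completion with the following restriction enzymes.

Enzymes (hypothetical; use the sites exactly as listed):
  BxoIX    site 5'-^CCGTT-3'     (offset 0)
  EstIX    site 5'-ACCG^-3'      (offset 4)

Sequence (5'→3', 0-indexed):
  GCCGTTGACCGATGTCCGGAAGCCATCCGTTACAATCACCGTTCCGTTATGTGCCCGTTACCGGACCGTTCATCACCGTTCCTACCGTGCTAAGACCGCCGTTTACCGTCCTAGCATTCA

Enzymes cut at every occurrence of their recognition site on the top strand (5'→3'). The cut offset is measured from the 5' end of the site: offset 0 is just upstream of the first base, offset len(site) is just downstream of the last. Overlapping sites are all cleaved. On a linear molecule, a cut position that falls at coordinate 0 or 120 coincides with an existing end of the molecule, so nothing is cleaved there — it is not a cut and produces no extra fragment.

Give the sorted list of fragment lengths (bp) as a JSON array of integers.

Scan for sites:
  BxoIX CCGTT/0: at [1, 26, 38, 43, 54, 65, 75, 98] ⇒ [1, 26, 38, 43, 54, 65, 75, 98]
  EstIX ACCG/4: at [7, 37, 59, 64, 74, 83, 94, 104] ⇒ [11, 41, 63, 68, 78, 87, 98, 108]

All cut coordinates (distinct, sorted): [1, 11, 26, 38, 41, 43, 54, 63, 65, 68, 75, 78, 87, 98, 108]

Fragment lengths:
  [0,1): 1 bp
  [1,11): 10 bp
  [11,26): 15 bp
  [26,38): 12 bp
  [38,41): 3 bp
  [41,43): 2 bp
  [43,54): 11 bp
  [54,63): 9 bp
  [63,65): 2 bp
  [65,68): 3 bp
  [68,75): 7 bp
  [75,78): 3 bp
  [78,87): 9 bp
  [87,98): 11 bp
  [98,108): 10 bp
  [108,120): 12 bp

[1,2,2,3,3,3,7,9,9,10,10,11,11,12,12,15]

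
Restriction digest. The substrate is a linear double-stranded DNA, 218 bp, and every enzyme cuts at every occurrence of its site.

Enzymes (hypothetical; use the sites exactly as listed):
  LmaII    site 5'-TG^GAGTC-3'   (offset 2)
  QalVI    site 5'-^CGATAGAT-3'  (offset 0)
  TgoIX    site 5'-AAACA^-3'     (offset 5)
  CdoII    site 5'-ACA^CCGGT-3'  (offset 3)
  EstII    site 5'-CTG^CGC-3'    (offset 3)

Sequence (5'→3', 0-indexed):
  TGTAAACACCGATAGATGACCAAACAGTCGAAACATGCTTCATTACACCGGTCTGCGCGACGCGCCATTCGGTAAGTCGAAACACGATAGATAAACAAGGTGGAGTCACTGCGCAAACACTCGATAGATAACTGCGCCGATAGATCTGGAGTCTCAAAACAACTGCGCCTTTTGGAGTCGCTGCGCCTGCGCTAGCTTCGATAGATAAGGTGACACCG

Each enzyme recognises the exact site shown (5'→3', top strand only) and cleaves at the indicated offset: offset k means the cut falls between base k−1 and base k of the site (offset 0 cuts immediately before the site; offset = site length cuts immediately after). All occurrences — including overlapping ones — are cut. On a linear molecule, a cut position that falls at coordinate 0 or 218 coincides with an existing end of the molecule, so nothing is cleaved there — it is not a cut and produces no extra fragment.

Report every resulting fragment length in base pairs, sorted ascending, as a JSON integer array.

Scan for sites:
  LmaII (TGGAGTC, off=2): starts [100, 146, 172] → cuts [102, 148, 174]
  QalVI (CGATAGAT, off=0): starts [9, 84, 121, 137, 198] → cuts [9, 84, 121, 137, 198]
  TgoIX (AAACA, off=5): starts [3, 21, 30, 79, 92, 114, 156] → cuts [8, 26, 35, 84, 97, 119, 161]
  CdoII (ACACCGGT, off=3): starts [44] → cuts [47]
  EstII (CTGCGC, off=3): starts [52, 108, 131, 162, 180, 186] → cuts [55, 111, 134, 165, 183, 189]

Pooled cuts: [8, 9, 26, 35, 47, 55, 84, 97, 102, 111, 119, 121, 134, 137, 148, 161, 165, 174, 183, 189, 198]

Fragments:
  [0,8): 8 bp
  [8,9): 1 bp
  [9,26): 17 bp
  [26,35): 9 bp
  [35,47): 12 bp
  [47,55): 8 bp
  [55,84): 29 bp
  [84,97): 13 bp
  [97,102): 5 bp
  [102,111): 9 bp
  [111,119): 8 bp
  [119,121): 2 bp
  [121,134): 13 bp
  [134,137): 3 bp
  [137,148): 11 bp
  [148,161): 13 bp
  [161,165): 4 bp
  [165,174): 9 bp
  [174,183): 9 bp
  [183,189): 6 bp
  [189,198): 9 bp
  [198,218): 20 bp

[1,2,3,4,5,6,8,8,8,9,9,9,9,9,11,12,13,13,13,17,20,29]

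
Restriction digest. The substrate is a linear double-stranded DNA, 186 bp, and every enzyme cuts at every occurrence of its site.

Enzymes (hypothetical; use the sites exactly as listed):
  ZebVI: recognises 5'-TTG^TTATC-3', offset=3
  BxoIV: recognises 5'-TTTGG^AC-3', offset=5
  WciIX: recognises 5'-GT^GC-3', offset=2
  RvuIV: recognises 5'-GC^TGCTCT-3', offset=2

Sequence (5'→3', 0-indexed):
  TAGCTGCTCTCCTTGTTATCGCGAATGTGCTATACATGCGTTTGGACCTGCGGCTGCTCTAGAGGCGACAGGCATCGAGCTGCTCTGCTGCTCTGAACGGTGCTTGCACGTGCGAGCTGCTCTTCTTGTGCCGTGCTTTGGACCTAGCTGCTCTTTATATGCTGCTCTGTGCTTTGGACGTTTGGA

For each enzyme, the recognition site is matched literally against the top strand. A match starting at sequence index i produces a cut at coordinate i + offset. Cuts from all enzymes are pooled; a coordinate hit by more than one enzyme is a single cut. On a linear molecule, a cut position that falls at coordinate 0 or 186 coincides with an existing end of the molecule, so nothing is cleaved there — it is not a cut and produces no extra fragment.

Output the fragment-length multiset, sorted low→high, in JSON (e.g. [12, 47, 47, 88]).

Site scan:
  ZebVI (TTGTTATC, off=3): starts [12] → cuts [15]
  BxoIV (TTTGGAC, off=5): starts [40, 136, 172] → cuts [45, 141, 177]
  WciIX (GTGC, off=2): starts [26, 99, 109, 127, 132, 168] → cuts [28, 101, 111, 129, 134, 170]
  RvuIV (GCTGCTCT, off=2): starts [2, 52, 78, 86, 115, 146, 160] → cuts [4, 54, 80, 88, 117, 148, 162]

All cut coordinates (distinct, sorted): [4, 15, 28, 45, 54, 80, 88, 101, 111, 117, 129, 134, 141, 148, 162, 170, 177]

Fragment lengths:
  [0,4): 4 bp
  [4,15): 11 bp
  [15,28): 13 bp
  [28,45): 17 bp
  [45,54): 9 bp
  [54,80): 26 bp
  [80,88): 8 bp
  [88,101): 13 bp
  [101,111): 10 bp
  [111,117): 6 bp
  [117,129): 12 bp
  [129,134): 5 bp
  [134,141): 7 bp
  [141,148): 7 bp
  [148,162): 14 bp
  [162,170): 8 bp
  [170,177): 7 bp
  [177,186): 9 bp

[4,5,6,7,7,7,8,8,9,9,10,11,12,13,13,14,17,26]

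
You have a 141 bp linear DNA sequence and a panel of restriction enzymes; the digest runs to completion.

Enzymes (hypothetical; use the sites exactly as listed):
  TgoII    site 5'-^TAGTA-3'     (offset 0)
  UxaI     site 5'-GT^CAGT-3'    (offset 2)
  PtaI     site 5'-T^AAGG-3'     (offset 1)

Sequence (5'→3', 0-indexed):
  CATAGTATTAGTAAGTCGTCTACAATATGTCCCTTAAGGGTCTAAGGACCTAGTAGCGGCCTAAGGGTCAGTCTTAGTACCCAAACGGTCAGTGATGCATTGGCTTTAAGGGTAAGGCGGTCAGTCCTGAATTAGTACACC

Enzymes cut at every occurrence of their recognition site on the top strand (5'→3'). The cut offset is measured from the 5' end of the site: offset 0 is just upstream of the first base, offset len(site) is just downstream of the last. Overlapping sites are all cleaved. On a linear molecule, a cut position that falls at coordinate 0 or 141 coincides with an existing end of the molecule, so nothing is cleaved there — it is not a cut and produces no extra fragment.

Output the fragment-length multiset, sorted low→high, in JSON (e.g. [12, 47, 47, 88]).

Per-enzyme occurrences:
  TgoII TAGTA/0: at [2, 8, 50, 74, 132] ⇒ [2, 8, 50, 74, 132]
  UxaI GTCAGT/2: at [66, 87, 119] ⇒ [68, 89, 121]
  PtaI TAAGG/1: at [34, 42, 61, 106, 112] ⇒ [35, 43, 62, 107, 113]

Pooled cuts: [2, 8, 35, 43, 50, 62, 68, 74, 89, 107, 113, 121, 132]

Fragments:
  [0,2): 2 bp
  [2,8): 6 bp
  [8,35): 27 bp
  [35,43): 8 bp
  [43,50): 7 bp
  [50,62): 12 bp
  [62,68): 6 bp
  [68,74): 6 bp
  [74,89): 15 bp
  [89,107): 18 bp
  [107,113): 6 bp
  [113,121): 8 bp
  [121,132): 11 bp
  [132,141): 9 bp

[2,6,6,6,6,7,8,8,9,11,12,15,18,27]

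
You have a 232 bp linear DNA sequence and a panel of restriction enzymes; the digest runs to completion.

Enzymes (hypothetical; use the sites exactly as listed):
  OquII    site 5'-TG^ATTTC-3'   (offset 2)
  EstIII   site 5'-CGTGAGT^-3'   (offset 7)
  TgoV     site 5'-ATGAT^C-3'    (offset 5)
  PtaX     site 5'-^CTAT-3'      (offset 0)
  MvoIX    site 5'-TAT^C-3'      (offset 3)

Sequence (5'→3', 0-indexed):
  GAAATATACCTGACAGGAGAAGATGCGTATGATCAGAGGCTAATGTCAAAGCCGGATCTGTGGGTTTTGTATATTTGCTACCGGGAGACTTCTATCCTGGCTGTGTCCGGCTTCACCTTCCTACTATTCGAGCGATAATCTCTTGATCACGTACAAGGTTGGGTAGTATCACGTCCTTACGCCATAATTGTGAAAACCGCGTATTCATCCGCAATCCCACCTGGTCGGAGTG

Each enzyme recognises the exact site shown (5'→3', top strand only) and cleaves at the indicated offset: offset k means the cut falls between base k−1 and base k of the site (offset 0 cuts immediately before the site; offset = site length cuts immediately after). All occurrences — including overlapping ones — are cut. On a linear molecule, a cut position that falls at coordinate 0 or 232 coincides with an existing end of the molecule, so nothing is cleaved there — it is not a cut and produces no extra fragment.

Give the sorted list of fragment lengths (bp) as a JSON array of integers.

Site scan:
  OquII (TGATTTC, off=2): no sites
  EstIII (CGTGAGT, off=7): no sites
  TgoV (ATGATC, off=5): starts [28] → cuts [33]
  PtaX (CTAT, off=0): starts [91, 123] → cuts [91, 123]
  MvoIX (TATC, off=3): starts [92, 166] → cuts [95, 169]

All cut coordinates (distinct, sorted): [33, 91, 95, 123, 169]

Fragments:
  [0,33): 33 bp
  [33,91): 58 bp
  [91,95): 4 bp
  [95,123): 28 bp
  [123,169): 46 bp
  [169,232): 63 bp

[4,28,33,46,58,63]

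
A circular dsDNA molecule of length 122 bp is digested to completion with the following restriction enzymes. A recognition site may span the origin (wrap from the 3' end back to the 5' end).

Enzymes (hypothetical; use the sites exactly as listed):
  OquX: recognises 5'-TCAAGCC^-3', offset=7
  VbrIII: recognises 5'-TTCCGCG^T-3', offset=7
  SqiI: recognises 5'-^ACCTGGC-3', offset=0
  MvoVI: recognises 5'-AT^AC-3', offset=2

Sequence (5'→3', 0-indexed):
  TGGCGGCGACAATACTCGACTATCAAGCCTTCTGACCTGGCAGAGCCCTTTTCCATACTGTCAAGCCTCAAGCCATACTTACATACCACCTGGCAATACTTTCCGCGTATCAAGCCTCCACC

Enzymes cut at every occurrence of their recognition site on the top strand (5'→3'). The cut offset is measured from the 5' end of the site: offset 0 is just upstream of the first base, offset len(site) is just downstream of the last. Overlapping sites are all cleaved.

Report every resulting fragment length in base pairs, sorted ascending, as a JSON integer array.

Site scan:
  OquX (TCAAGCC, off=7): starts [22, 60, 67, 109] → cuts [29, 67, 74, 116]
  VbrIII (TTCCGCGT, off=7): starts [100] → cuts [107]
  SqiI (ACCTGGC, off=0): starts [34, 87, 119] → cuts [34, 87, 119]
  MvoVI (ATAC, off=2): starts [11, 54, 74, 82, 95] → cuts [13, 56, 76, 84, 97]

All cut coordinates (distinct, sorted): [13, 29, 34, 56, 67, 74, 76, 84, 87, 97, 107, 116, 119]

Fragment lengths:
  13→29: 16 bp
  29→34: 5 bp
  34→56: 22 bp
  56→67: 11 bp
  67→74: 7 bp
  74→76: 2 bp
  76→84: 8 bp
  84→87: 3 bp
  87→97: 10 bp
  97→107: 10 bp
  107→116: 9 bp
  116→119: 3 bp
  119→13 (wrap): 122-119+13 = 16 bp

[2,3,3,5,7,8,9,10,10,11,16,16,22]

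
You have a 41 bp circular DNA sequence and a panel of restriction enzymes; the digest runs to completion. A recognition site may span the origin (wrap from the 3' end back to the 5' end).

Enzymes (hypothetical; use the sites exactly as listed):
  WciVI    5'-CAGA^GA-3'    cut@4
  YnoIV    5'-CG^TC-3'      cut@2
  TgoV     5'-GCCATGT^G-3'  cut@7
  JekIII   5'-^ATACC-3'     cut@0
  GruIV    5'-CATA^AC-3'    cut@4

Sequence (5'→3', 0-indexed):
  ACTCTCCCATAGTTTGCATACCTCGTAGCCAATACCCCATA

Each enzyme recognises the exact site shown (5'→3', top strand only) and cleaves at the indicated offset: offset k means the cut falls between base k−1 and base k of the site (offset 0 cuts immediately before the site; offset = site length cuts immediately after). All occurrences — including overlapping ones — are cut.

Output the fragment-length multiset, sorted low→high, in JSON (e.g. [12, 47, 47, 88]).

Scan for sites:
  WciVI (CAGAGA, off=4): no sites
  YnoIV (CGTC, off=2): no sites
  TgoV (GCCATGTG, off=7): no sites
  JekIII ATACC/0: at [17, 31] ⇒ [17, 31]
  GruIV CATAAC/4: at [37] ⇒ [0]

Pooled cuts: [0, 17, 31]

Fragment lengths:
  0→17: 17 bp
  17→31: 14 bp
  31→0 (wrap): 41-31+0 = 10 bp

[10,14,17]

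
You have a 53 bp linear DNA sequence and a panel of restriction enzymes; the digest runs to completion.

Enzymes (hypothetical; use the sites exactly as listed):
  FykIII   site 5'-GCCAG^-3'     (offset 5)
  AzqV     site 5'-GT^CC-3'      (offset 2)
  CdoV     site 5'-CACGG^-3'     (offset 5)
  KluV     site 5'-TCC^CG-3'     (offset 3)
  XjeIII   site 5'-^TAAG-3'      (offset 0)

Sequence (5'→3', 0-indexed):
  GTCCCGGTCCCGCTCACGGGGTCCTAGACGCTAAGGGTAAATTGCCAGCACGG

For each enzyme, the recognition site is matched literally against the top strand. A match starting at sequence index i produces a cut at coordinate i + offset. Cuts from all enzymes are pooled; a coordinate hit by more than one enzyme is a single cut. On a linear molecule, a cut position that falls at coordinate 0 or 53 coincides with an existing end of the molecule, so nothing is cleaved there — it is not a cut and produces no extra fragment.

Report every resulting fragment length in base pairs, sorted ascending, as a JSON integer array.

[2,2,2,3,4,5,9,9,17]

Site scan:
  FykIII GCCAG/5: at [43] ⇒ [48]
  AzqV GTCC/2: at [0, 6, 20] ⇒ [2, 8, 22]
  CdoV CACGG/5: at [14, 48] ⇒ [19] (position 53 is a terminus of the linear molecule — no cut)
  KluV TCCCG/3: at [1, 7] ⇒ [4, 10]
  XjeIII TAAG/0: at [31] ⇒ [31]

Pooled cuts: [2, 4, 8, 10, 19, 22, 31, 48]

Fragment lengths:
  [0,2): 2 bp
  [2,4): 2 bp
  [4,8): 4 bp
  [8,10): 2 bp
  [10,19): 9 bp
  [19,22): 3 bp
  [22,31): 9 bp
  [31,48): 17 bp
  [48,53): 5 bp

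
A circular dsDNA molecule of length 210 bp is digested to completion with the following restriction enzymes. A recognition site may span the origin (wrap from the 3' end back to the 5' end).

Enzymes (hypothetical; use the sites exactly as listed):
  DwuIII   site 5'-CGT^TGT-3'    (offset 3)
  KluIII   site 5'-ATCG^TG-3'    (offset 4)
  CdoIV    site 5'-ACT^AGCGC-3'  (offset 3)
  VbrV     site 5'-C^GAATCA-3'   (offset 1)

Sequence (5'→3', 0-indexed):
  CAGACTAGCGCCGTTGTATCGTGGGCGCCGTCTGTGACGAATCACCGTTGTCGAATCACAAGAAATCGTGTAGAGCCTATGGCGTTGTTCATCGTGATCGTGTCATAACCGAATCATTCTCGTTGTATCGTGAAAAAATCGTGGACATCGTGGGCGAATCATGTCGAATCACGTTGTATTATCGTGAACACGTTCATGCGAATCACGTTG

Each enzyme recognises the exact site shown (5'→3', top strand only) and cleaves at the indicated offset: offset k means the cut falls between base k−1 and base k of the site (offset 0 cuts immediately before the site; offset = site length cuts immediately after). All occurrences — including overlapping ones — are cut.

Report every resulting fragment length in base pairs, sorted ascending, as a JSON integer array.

Site scan:
  DwuIII (CGTTGT, off=3): starts [11, 45, 82, 120, 171] → cuts [14, 48, 85, 123, 174]
  KluIII (ATCGTG, off=4): starts [17, 64, 90, 96, 126, 137, 146, 180] → cuts [21, 68, 94, 100, 130, 141, 150, 184]
  CdoIV (ACTAGCGC, off=3): starts [3] → cuts [6]
  VbrV (CGAATCA, off=1): starts [37, 51, 109, 154, 164, 198] → cuts [38, 52, 110, 155, 165, 199]

Pooled cuts: [6, 14, 21, 38, 48, 52, 68, 85, 94, 100, 110, 123, 130, 141, 150, 155, 165, 174, 184, 199]

Fragment lengths:
  6→14: 8 bp
  14→21: 7 bp
  21→38: 17 bp
  38→48: 10 bp
  48→52: 4 bp
  52→68: 16 bp
  68→85: 17 bp
  85→94: 9 bp
  94→100: 6 bp
  100→110: 10 bp
  110→123: 13 bp
  123→130: 7 bp
  130→141: 11 bp
  141→150: 9 bp
  150→155: 5 bp
  155→165: 10 bp
  165→174: 9 bp
  174→184: 10 bp
  184→199: 15 bp
  199→6 (wrap): 210-199+6 = 17 bp

[4,5,6,7,7,8,9,9,9,10,10,10,10,11,13,15,16,17,17,17]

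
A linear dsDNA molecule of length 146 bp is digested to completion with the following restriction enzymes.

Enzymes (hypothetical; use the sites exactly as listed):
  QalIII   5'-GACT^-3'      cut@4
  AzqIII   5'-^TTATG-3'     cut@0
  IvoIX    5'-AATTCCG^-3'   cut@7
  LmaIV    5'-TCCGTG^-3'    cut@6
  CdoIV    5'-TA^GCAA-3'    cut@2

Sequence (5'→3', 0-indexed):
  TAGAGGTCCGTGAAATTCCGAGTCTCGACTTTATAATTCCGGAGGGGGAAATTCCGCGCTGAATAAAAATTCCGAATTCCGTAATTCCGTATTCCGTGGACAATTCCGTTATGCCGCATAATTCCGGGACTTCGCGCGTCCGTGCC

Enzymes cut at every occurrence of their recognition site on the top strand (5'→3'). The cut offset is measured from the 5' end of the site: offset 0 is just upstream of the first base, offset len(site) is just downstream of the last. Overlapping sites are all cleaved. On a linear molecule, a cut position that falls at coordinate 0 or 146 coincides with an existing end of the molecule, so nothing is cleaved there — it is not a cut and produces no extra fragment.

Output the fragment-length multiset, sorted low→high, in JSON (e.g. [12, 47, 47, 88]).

Per-enzyme occurrences:
  QalIII (GACT, off=4): starts [26, 127] → cuts [30, 131]
  AzqIII (TTATG, off=0): starts [108] → cuts [108]
  IvoIX (AATTCCG, off=7): starts [13, 34, 49, 67, 74, 82, 101, 119] → cuts [20, 41, 56, 74, 81, 89, 108, 126]
  LmaIV (TCCGTG, off=6): starts [6, 92, 138] → cuts [12, 98, 144]
  CdoIV (TAGCAA, off=2): no sites

All cut coordinates (distinct, sorted): [12, 20, 30, 41, 56, 74, 81, 89, 98, 108, 126, 131, 144]

Fragments:
  [0,12): 12 bp
  [12,20): 8 bp
  [20,30): 10 bp
  [30,41): 11 bp
  [41,56): 15 bp
  [56,74): 18 bp
  [74,81): 7 bp
  [81,89): 8 bp
  [89,98): 9 bp
  [98,108): 10 bp
  [108,126): 18 bp
  [126,131): 5 bp
  [131,144): 13 bp
  [144,146): 2 bp

[2,5,7,8,8,9,10,10,11,12,13,15,18,18]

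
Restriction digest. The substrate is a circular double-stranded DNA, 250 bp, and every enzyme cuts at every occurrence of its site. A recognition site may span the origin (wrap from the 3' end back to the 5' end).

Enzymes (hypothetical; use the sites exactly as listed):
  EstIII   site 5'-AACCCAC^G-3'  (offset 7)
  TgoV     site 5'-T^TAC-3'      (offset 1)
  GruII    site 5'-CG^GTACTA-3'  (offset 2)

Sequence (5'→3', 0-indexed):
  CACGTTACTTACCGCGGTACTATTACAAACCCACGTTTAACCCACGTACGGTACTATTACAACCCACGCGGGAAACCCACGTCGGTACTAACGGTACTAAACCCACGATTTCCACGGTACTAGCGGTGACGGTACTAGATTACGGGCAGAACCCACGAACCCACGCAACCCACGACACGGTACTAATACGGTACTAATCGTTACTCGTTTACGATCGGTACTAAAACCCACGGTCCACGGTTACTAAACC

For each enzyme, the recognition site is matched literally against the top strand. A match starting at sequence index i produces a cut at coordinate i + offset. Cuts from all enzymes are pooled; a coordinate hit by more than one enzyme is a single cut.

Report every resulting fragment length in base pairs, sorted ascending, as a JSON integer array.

Per-enzyme occurrences:
  EstIII (AACCCACG, off=7): starts [27, 38, 60, 73, 99, 149, 157, 166, 224, 246] → cuts [3, 34, 45, 67, 80, 106, 156, 164, 173, 231]
  TgoV (TTAC, off=1): starts [4, 8, 22, 56, 139, 200, 208, 240] → cuts [5, 9, 23, 57, 140, 201, 209, 241]
  GruII (CGGTACTA, off=2): starts [14, 48, 82, 91, 114, 129, 177, 188, 215] → cuts [16, 50, 84, 93, 116, 131, 179, 190, 217]

All cut coordinates (distinct, sorted): [3, 5, 9, 16, 23, 34, 45, 50, 57, 67, 80, 84, 93, 106, 116, 131, 140, 156, 164, 173, 179, 190, 201, 209, 217, 231, 241]

Fragment lengths:
  3→5: 2 bp
  5→9: 4 bp
  9→16: 7 bp
  16→23: 7 bp
  23→34: 11 bp
  34→45: 11 bp
  45→50: 5 bp
  50→57: 7 bp
  57→67: 10 bp
  67→80: 13 bp
  80→84: 4 bp
  84→93: 9 bp
  93→106: 13 bp
  106→116: 10 bp
  116→131: 15 bp
  131→140: 9 bp
  140→156: 16 bp
  156→164: 8 bp
  164→173: 9 bp
  173→179: 6 bp
  179→190: 11 bp
  190→201: 11 bp
  201→209: 8 bp
  209→217: 8 bp
  217→231: 14 bp
  231→241: 10 bp
  241→3 (wrap): 250-241+3 = 12 bp

[2,4,4,5,6,7,7,7,8,8,8,9,9,9,10,10,10,11,11,11,11,12,13,13,14,15,16]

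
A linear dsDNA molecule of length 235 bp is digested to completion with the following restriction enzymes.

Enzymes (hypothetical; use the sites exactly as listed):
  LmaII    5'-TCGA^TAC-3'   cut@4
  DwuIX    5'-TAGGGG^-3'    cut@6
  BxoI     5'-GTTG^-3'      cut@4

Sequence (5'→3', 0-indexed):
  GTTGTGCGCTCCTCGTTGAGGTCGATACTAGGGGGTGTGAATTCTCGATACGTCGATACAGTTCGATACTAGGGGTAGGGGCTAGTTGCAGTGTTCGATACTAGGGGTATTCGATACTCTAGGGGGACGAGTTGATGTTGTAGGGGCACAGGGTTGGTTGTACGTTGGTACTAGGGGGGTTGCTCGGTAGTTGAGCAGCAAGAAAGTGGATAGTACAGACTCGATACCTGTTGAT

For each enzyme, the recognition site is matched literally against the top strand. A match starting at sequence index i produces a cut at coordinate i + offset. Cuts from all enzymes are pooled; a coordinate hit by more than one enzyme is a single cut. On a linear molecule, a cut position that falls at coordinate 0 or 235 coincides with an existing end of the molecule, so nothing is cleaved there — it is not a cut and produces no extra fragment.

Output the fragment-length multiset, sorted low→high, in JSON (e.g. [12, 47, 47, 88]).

Scan for sites:
  LmaII (TCGATAC, off=4): starts [21, 44, 52, 62, 94, 110, 220] → cuts [25, 48, 56, 66, 98, 114, 224]
  DwuIX (TAGGGG, off=6): starts [28, 69, 75, 101, 119, 140, 171] → cuts [34, 75, 81, 107, 125, 146, 177]
  BxoI (GTTG, off=4): starts [0, 14, 84, 130, 136, 152, 156, 163, 178, 189, 229] → cuts [4, 18, 88, 134, 140, 156, 160, 167, 182, 193, 233]

Pooled cuts: [4, 18, 25, 34, 48, 56, 66, 75, 81, 88, 98, 107, 114, 125, 134, 140, 146, 156, 160, 167, 177, 182, 193, 224, 233]

Fragments:
  [0,4): 4 bp
  [4,18): 14 bp
  [18,25): 7 bp
  [25,34): 9 bp
  [34,48): 14 bp
  [48,56): 8 bp
  [56,66): 10 bp
  [66,75): 9 bp
  [75,81): 6 bp
  [81,88): 7 bp
  [88,98): 10 bp
  [98,107): 9 bp
  [107,114): 7 bp
  [114,125): 11 bp
  [125,134): 9 bp
  [134,140): 6 bp
  [140,146): 6 bp
  [146,156): 10 bp
  [156,160): 4 bp
  [160,167): 7 bp
  [167,177): 10 bp
  [177,182): 5 bp
  [182,193): 11 bp
  [193,224): 31 bp
  [224,233): 9 bp
  [233,235): 2 bp

[2,4,4,5,6,6,6,7,7,7,7,8,9,9,9,9,9,10,10,10,10,11,11,14,14,31]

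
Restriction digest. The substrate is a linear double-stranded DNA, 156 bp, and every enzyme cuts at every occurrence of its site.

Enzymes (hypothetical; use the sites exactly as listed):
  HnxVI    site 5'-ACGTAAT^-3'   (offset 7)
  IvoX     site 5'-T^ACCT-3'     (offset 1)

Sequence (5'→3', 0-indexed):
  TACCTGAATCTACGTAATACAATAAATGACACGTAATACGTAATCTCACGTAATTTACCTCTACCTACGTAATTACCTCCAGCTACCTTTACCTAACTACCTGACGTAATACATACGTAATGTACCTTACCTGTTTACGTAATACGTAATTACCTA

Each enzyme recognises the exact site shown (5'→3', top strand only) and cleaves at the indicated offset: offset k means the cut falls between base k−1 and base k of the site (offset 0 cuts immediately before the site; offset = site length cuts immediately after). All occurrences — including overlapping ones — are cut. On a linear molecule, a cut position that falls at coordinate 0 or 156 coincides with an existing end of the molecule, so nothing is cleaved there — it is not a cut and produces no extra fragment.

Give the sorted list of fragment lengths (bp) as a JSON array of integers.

Per-enzyme occurrences:
  HnxVI (ACGTAAT, off=7): starts [11, 30, 37, 47, 66, 103, 114, 136, 143] → cuts [18, 37, 44, 54, 73, 110, 121, 143, 150]
  IvoX (TACCT, off=1): starts [0, 55, 61, 73, 83, 89, 97, 122, 127, 150] → cuts [1, 56, 62, 74, 84, 90, 98, 123, 128, 151]

Pooled cuts: [1, 18, 37, 44, 54, 56, 62, 73, 74, 84, 90, 98, 110, 121, 123, 128, 143, 150, 151]

Fragment lengths:
  [0,1): 1 bp
  [1,18): 17 bp
  [18,37): 19 bp
  [37,44): 7 bp
  [44,54): 10 bp
  [54,56): 2 bp
  [56,62): 6 bp
  [62,73): 11 bp
  [73,74): 1 bp
  [74,84): 10 bp
  [84,90): 6 bp
  [90,98): 8 bp
  [98,110): 12 bp
  [110,121): 11 bp
  [121,123): 2 bp
  [123,128): 5 bp
  [128,143): 15 bp
  [143,150): 7 bp
  [150,151): 1 bp
  [151,156): 5 bp

[1,1,1,2,2,5,5,6,6,7,7,8,10,10,11,11,12,15,17,19]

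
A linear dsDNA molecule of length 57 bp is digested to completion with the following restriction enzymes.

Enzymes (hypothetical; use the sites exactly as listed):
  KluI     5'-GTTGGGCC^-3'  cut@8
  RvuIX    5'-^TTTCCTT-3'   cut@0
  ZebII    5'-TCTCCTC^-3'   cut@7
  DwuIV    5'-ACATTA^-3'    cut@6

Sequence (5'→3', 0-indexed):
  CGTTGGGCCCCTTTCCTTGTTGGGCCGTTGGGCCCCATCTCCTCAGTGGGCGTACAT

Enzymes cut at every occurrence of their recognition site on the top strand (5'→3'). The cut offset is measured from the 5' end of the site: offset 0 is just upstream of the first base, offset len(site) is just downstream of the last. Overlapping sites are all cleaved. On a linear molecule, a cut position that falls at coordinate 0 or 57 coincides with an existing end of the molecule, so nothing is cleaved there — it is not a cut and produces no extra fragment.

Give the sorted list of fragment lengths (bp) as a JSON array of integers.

Scan for sites:
  KluI (GTTGGGCC, off=8): starts [1, 18, 26] → cuts [9, 26, 34]
  RvuIX (TTTCCTT, off=0): starts [11] → cuts [11]
  ZebII (TCTCCTC, off=7): starts [37] → cuts [44]
  DwuIV (ACATTA, off=6): no sites

Pooled cuts: [9, 11, 26, 34, 44]

Fragments:
  [0,9): 9 bp
  [9,11): 2 bp
  [11,26): 15 bp
  [26,34): 8 bp
  [34,44): 10 bp
  [44,57): 13 bp

[2,8,9,10,13,15]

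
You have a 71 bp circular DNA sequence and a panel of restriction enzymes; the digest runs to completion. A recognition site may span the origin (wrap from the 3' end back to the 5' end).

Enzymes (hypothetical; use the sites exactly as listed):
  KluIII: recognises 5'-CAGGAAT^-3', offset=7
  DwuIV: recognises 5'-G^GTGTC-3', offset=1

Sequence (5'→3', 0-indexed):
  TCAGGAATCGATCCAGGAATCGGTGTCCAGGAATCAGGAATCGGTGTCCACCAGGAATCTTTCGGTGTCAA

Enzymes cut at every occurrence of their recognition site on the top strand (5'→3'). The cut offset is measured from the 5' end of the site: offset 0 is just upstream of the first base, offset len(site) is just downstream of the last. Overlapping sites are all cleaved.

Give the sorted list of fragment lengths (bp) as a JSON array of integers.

[2,2,6,7,12,12,15,15]

Scan for sites:
  KluIII (CAGGAAT, off=7): starts [1, 13, 27, 34, 51] → cuts [8, 20, 34, 41, 58]
  DwuIV (GGTGTC, off=1): starts [21, 42, 63] → cuts [22, 43, 64]

All cut coordinates (distinct, sorted): [8, 20, 22, 34, 41, 43, 58, 64]

Fragments:
  8→20: 12 bp
  20→22: 2 bp
  22→34: 12 bp
  34→41: 7 bp
  41→43: 2 bp
  43→58: 15 bp
  58→64: 6 bp
  64→8 (wrap): 71-64+8 = 15 bp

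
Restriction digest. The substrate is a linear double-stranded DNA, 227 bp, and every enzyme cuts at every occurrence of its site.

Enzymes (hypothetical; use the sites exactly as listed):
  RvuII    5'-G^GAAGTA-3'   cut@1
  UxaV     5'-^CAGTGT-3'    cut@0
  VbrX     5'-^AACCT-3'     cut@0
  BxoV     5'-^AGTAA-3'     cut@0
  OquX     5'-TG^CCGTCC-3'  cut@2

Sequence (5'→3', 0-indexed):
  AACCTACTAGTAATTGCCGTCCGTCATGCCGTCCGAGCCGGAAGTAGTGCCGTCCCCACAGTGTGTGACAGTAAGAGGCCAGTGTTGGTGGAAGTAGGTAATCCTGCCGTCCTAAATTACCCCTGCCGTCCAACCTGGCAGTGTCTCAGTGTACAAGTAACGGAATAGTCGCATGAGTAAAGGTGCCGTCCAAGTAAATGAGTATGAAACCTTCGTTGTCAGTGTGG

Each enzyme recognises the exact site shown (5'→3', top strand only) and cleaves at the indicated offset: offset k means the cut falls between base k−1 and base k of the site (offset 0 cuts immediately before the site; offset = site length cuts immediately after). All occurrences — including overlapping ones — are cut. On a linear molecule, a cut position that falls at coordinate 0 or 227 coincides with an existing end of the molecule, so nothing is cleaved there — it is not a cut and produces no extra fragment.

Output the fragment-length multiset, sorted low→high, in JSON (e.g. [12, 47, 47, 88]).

Site scan:
  RvuII (GGAAGTA, off=1): starts [39, 89] → cuts [40, 90]
  UxaV (CAGTGT, off=0): starts [58, 79, 138, 146, 219] → cuts [58, 79, 138, 146, 219]
  VbrX (AACCT, off=0): starts [0, 131, 207] → cuts [131, 207] (position 0 is a terminus of the linear molecule — no cut)
  BxoV (AGTAA, off=0): starts [8, 69, 155, 175, 192] → cuts [8, 69, 155, 175, 192]
  OquX (TGCCGTCC, off=2): starts [14, 26, 47, 104, 123, 183] → cuts [16, 28, 49, 106, 125, 185]

Pooled cuts: [8, 16, 28, 40, 49, 58, 69, 79, 90, 106, 125, 131, 138, 146, 155, 175, 185, 192, 207, 219]

Fragments:
  [0,8): 8 bp
  [8,16): 8 bp
  [16,28): 12 bp
  [28,40): 12 bp
  [40,49): 9 bp
  [49,58): 9 bp
  [58,69): 11 bp
  [69,79): 10 bp
  [79,90): 11 bp
  [90,106): 16 bp
  [106,125): 19 bp
  [125,131): 6 bp
  [131,138): 7 bp
  [138,146): 8 bp
  [146,155): 9 bp
  [155,175): 20 bp
  [175,185): 10 bp
  [185,192): 7 bp
  [192,207): 15 bp
  [207,219): 12 bp
  [219,227): 8 bp

[6,7,7,8,8,8,8,9,9,9,10,10,11,11,12,12,12,15,16,19,20]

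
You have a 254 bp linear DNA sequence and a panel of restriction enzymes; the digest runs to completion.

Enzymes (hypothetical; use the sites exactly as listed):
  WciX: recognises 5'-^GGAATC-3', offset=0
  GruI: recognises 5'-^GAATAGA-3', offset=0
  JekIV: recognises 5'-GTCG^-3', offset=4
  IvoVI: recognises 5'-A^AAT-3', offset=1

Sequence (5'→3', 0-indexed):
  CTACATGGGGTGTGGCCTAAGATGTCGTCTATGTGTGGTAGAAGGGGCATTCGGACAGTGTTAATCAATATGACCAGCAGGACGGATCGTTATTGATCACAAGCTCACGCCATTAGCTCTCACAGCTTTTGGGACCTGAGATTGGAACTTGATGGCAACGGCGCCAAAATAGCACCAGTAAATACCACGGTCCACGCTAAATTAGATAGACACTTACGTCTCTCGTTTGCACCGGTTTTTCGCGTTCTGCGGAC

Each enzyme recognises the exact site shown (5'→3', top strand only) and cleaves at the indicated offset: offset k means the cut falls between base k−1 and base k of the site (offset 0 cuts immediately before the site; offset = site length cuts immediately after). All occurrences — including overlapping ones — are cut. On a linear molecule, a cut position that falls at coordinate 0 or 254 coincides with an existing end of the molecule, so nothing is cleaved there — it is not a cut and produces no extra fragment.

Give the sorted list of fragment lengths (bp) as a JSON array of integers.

[13,19,27,55,140]

Scan for sites:
  WciX (GGAATC, off=0): no sites
  GruI (GAATAGA, off=0): no sites
  JekIV GTCG/4: at [23] ⇒ [27]
  IvoVI AAAT/1: at [166, 179, 198] ⇒ [167, 180, 199]

Pooled cuts: [27, 167, 180, 199]

Fragment lengths:
  [0,27): 27 bp
  [27,167): 140 bp
  [167,180): 13 bp
  [180,199): 19 bp
  [199,254): 55 bp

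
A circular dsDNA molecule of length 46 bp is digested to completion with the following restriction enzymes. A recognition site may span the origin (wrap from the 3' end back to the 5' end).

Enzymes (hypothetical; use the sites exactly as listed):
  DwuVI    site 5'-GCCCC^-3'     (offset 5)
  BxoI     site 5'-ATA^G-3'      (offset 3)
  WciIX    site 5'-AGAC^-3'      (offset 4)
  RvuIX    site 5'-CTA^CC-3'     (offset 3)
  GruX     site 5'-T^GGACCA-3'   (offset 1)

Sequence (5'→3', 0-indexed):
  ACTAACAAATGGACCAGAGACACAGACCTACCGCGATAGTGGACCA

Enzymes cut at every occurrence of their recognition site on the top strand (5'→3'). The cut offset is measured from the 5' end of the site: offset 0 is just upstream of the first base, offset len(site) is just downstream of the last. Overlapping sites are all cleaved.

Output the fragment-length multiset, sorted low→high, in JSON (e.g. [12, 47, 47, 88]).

Per-enzyme occurrences:
  DwuVI (GCCCC, off=5): no sites
  BxoI ATAG/3: at [35] ⇒ [38]
  WciIX AGAC/4: at [17, 23] ⇒ [21, 27]
  RvuIX CTACC/3: at [27] ⇒ [30]
  GruX TGGACCA/1: at [9, 39] ⇒ [10, 40]

Pooled cuts: [10, 21, 27, 30, 38, 40]

Fragments:
  10→21: 11 bp
  21→27: 6 bp
  27→30: 3 bp
  30→38: 8 bp
  38→40: 2 bp
  40→10 (wrap): 46-40+10 = 16 bp

[2,3,6,8,11,16]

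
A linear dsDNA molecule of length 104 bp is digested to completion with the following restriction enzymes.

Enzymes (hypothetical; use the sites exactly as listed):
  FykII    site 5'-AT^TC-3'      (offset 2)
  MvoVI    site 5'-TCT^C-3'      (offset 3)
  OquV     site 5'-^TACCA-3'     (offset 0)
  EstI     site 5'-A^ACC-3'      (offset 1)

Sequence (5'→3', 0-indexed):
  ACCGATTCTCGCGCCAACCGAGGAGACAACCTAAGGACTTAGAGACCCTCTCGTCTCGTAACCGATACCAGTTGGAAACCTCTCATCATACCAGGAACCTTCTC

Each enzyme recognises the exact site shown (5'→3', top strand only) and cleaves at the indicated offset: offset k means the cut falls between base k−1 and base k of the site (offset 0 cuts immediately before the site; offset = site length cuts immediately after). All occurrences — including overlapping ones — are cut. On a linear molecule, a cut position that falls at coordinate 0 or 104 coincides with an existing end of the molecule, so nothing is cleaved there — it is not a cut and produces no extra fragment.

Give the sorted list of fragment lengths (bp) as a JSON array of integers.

Scan for sites:
  FykII (ATTC, off=2): starts [4] → cuts [6]
  MvoVI (TCTC, off=3): starts [6, 48, 53, 80, 100] → cuts [9, 51, 56, 83, 103]
  OquV (TACCA, off=0): starts [65, 88] → cuts [65, 88]
  EstI (AACC, off=1): starts [15, 27, 59, 76, 95] → cuts [16, 28, 60, 77, 96]

Pooled cuts: [6, 9, 16, 28, 51, 56, 60, 65, 77, 83, 88, 96, 103]

Fragment lengths:
  [0,6): 6 bp
  [6,9): 3 bp
  [9,16): 7 bp
  [16,28): 12 bp
  [28,51): 23 bp
  [51,56): 5 bp
  [56,60): 4 bp
  [60,65): 5 bp
  [65,77): 12 bp
  [77,83): 6 bp
  [83,88): 5 bp
  [88,96): 8 bp
  [96,103): 7 bp
  [103,104): 1 bp

[1,3,4,5,5,5,6,6,7,7,8,12,12,23]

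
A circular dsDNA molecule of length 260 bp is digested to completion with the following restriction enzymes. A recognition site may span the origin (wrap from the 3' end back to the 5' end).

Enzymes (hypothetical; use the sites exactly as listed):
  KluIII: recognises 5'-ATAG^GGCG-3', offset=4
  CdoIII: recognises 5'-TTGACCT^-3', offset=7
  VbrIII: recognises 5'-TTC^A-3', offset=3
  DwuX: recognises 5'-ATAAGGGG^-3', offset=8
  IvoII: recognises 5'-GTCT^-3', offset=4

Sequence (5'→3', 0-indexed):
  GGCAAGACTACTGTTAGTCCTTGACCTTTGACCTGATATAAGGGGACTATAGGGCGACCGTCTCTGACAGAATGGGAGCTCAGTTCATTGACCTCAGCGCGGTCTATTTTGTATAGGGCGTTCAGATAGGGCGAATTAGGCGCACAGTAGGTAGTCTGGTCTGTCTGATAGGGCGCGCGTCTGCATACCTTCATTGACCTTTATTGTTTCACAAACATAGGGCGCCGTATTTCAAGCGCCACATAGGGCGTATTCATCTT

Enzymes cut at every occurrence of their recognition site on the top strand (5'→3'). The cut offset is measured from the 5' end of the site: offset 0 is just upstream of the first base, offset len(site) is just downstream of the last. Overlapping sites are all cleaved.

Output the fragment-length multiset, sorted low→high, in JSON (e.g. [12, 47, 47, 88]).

Site scan:
  KluIII (ATAGGGCG, off=4): starts [48, 112, 125, 167, 216, 242] → cuts [52, 116, 129, 171, 220, 246]
  CdoIII (TTGACCT, off=7): starts [20, 27, 87, 193] → cuts [27, 34, 94, 200]
  VbrIII (TTCA, off=3): starts [83, 120, 189, 207, 230, 252] → cuts [86, 123, 192, 210, 233, 255]
  DwuX (ATAAGGGG, off=8): starts [37] → cuts [45]
  IvoII (GTCT, off=4): starts [59, 101, 153, 158, 162, 178] → cuts [63, 105, 157, 162, 166, 182]

All cut coordinates (distinct, sorted): [27, 34, 45, 52, 63, 86, 94, 105, 116, 123, 129, 157, 162, 166, 171, 182, 192, 200, 210, 220, 233, 246, 255]

Fragments:
  27→34: 7 bp
  34→45: 11 bp
  45→52: 7 bp
  52→63: 11 bp
  63→86: 23 bp
  86→94: 8 bp
  94→105: 11 bp
  105→116: 11 bp
  116→123: 7 bp
  123→129: 6 bp
  129→157: 28 bp
  157→162: 5 bp
  162→166: 4 bp
  166→171: 5 bp
  171→182: 11 bp
  182→192: 10 bp
  192→200: 8 bp
  200→210: 10 bp
  210→220: 10 bp
  220→233: 13 bp
  233→246: 13 bp
  246→255: 9 bp
  255→27 (wrap): 260-255+27 = 32 bp

[4,5,5,6,7,7,7,8,8,9,10,10,10,11,11,11,11,11,13,13,23,28,32]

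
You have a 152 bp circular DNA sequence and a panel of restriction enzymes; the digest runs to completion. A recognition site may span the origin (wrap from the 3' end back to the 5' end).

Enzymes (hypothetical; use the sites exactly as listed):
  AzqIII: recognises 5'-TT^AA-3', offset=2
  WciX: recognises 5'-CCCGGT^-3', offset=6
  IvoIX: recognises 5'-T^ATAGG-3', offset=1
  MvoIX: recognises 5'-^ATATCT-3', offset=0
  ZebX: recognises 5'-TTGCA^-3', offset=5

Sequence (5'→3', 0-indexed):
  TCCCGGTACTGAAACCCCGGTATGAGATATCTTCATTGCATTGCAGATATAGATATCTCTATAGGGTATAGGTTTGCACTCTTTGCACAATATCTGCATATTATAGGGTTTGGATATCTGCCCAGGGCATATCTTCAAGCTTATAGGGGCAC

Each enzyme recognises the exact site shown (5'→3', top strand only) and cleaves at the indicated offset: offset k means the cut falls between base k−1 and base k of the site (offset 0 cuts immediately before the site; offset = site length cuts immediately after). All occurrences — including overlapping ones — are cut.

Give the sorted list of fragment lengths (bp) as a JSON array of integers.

Scan for sites:
  AzqIII (TTAA, off=2): no sites
  WciX (CCCGGT, off=6): starts [1, 15] → cuts [7, 21]
  IvoIX (TATAGG, off=1): starts [59, 66, 101, 141] → cuts [60, 67, 102, 142]
  MvoIX (ATATCT, off=0): starts [26, 52, 89, 113, 128] → cuts [26, 52, 89, 113, 128]
  ZebX (TTGCA, off=5): starts [35, 40, 73, 82] → cuts [40, 45, 78, 87]

All cut coordinates (distinct, sorted): [7, 21, 26, 40, 45, 52, 60, 67, 78, 87, 89, 102, 113, 128, 142]

Fragment lengths:
  7→21: 14 bp
  21→26: 5 bp
  26→40: 14 bp
  40→45: 5 bp
  45→52: 7 bp
  52→60: 8 bp
  60→67: 7 bp
  67→78: 11 bp
  78→87: 9 bp
  87→89: 2 bp
  89→102: 13 bp
  102→113: 11 bp
  113→128: 15 bp
  128→142: 14 bp
  142→7 (wrap): 152-142+7 = 17 bp

[2,5,5,7,7,8,9,11,11,13,14,14,14,15,17]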